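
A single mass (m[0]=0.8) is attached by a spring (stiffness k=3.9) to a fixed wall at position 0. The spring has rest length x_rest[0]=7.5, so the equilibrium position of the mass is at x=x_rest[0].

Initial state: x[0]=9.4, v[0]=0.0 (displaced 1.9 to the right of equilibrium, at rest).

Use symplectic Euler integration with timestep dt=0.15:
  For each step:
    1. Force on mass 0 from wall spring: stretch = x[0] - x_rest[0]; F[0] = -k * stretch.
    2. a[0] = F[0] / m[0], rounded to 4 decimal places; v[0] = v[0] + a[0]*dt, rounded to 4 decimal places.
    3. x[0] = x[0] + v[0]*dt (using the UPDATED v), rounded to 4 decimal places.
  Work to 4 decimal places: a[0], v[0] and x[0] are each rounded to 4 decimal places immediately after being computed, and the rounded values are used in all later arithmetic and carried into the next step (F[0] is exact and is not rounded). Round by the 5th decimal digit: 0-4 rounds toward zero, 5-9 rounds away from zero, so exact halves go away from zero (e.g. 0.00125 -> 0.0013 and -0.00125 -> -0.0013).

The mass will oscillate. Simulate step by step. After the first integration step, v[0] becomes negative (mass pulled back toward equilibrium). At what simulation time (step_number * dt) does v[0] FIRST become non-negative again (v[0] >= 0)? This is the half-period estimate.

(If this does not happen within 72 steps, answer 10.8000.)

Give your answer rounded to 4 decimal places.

Step 0: x=[9.4000] v=[0.0000]
Step 1: x=[9.1916] v=[-1.3894]
Step 2: x=[8.7976] v=[-2.6264]
Step 3: x=[8.2613] v=[-3.5753]
Step 4: x=[7.6415] v=[-4.1320]
Step 5: x=[7.0062] v=[-4.2355]
Step 6: x=[6.4250] v=[-3.8744]
Step 7: x=[5.9618] v=[-3.0883]
Step 8: x=[5.6673] v=[-1.9635]
Step 9: x=[5.5738] v=[-0.6233]
Step 10: x=[5.6916] v=[0.7852]
First v>=0 after going negative at step 10, time=1.5000

Answer: 1.5000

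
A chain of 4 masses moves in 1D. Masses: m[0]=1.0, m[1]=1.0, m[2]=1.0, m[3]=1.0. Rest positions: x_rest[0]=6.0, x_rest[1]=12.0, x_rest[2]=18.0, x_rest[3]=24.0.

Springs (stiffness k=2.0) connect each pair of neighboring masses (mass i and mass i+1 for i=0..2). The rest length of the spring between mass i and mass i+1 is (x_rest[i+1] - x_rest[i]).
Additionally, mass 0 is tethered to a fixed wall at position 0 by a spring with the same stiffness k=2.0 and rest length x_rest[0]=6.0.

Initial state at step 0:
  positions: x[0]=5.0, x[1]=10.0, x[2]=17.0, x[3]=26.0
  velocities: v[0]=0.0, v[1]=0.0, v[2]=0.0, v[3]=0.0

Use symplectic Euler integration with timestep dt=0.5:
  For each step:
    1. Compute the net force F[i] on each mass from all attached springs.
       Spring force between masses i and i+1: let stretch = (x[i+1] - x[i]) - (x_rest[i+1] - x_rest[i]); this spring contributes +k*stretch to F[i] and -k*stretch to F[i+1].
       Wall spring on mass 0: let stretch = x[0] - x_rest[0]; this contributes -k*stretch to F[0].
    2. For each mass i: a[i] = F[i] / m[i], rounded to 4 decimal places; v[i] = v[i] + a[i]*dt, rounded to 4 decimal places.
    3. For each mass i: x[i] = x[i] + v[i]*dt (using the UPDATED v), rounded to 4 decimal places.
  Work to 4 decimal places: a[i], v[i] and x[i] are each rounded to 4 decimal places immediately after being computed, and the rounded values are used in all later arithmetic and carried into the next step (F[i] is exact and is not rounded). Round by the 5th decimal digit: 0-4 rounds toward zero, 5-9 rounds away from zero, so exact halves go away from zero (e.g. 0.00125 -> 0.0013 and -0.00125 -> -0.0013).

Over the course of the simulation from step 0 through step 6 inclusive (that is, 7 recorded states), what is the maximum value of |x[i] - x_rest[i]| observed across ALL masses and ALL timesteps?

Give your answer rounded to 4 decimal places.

Answer: 2.1563

Derivation:
Step 0: x=[5.0000 10.0000 17.0000 26.0000] v=[0.0000 0.0000 0.0000 0.0000]
Step 1: x=[5.0000 11.0000 18.0000 24.5000] v=[0.0000 2.0000 2.0000 -3.0000]
Step 2: x=[5.5000 12.5000 18.7500 22.7500] v=[1.0000 3.0000 1.5000 -3.5000]
Step 3: x=[6.7500 13.6250 18.3750 22.0000] v=[2.5000 2.2500 -0.7500 -1.5000]
Step 4: x=[8.0625 13.6875 17.4375 22.4375] v=[2.6250 0.1250 -1.8750 0.8750]
Step 5: x=[8.1563 12.8125 17.1250 23.3750] v=[0.1875 -1.7500 -0.6250 1.8750]
Step 6: x=[6.5000 11.7657 17.7813 24.1875] v=[-3.3126 -2.0937 1.3125 1.6250]
Max displacement = 2.1563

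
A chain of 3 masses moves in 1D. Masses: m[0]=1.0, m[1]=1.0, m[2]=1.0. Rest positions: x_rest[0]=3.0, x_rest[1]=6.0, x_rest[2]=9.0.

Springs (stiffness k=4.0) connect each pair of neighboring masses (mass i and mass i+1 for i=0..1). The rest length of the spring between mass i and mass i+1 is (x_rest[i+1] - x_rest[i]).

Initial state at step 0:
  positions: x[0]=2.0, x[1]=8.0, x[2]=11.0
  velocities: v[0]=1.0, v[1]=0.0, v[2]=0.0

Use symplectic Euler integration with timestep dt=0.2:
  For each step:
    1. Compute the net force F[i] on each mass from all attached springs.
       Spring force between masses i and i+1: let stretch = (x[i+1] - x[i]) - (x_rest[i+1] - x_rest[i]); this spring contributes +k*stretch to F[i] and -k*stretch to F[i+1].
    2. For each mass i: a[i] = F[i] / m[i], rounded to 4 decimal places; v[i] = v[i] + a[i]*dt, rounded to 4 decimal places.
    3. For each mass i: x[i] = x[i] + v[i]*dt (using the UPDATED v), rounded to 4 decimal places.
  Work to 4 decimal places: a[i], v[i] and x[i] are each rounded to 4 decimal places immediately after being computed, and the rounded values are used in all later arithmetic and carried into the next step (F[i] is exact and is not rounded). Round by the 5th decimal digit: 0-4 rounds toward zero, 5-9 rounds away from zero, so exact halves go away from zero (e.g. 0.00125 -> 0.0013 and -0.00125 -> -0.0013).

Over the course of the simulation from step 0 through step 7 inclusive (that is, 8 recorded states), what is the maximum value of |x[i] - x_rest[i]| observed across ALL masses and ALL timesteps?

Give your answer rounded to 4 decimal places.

Step 0: x=[2.0000 8.0000 11.0000] v=[1.0000 0.0000 0.0000]
Step 1: x=[2.6800 7.5200 11.0000] v=[3.4000 -2.4000 0.0000]
Step 2: x=[3.6544 6.8224 10.9232] v=[4.8720 -3.4880 -0.3840]
Step 3: x=[4.6557 6.2740 10.6703] v=[5.0064 -2.7418 -1.2646]
Step 4: x=[5.4359 6.1701 10.1940] v=[3.9010 -0.5194 -2.3816]
Step 5: x=[5.8536 6.5926 9.5539] v=[2.0884 2.1124 -3.2007]
Step 6: x=[5.9095 7.3706 8.9200] v=[0.2796 3.8902 -3.1697]
Step 7: x=[5.7192 8.1628 8.5182] v=[-0.9515 3.9608 -2.0092]
Max displacement = 2.9095

Answer: 2.9095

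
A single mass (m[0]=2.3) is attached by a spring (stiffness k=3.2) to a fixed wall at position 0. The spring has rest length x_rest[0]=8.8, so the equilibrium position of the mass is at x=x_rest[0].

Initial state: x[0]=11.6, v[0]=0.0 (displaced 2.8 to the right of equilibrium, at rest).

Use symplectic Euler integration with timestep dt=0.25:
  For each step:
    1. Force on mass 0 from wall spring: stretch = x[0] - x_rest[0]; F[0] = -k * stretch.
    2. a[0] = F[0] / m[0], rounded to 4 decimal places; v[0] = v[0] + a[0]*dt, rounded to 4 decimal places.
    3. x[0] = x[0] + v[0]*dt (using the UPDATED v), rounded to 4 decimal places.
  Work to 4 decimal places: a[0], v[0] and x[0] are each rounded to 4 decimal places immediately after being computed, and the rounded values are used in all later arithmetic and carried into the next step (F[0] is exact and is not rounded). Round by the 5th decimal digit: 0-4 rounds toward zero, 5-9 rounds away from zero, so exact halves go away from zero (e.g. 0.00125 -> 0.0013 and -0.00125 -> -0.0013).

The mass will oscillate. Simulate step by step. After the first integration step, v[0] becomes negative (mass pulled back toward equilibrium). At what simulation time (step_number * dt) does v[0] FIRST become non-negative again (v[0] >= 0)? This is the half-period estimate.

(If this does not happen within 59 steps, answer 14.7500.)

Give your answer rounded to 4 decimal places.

Answer: 2.7500

Derivation:
Step 0: x=[11.6000] v=[0.0000]
Step 1: x=[11.3565] v=[-0.9739]
Step 2: x=[10.8907] v=[-1.8631]
Step 3: x=[10.2431] v=[-2.5903]
Step 4: x=[9.4700] v=[-3.0923]
Step 5: x=[8.6387] v=[-3.3254]
Step 6: x=[7.8214] v=[-3.2693]
Step 7: x=[7.0892] v=[-2.9289]
Step 8: x=[6.5057] v=[-2.3339]
Step 9: x=[6.1217] v=[-1.5359]
Step 10: x=[5.9706] v=[-0.6043]
Step 11: x=[6.0656] v=[0.3799]
First v>=0 after going negative at step 11, time=2.7500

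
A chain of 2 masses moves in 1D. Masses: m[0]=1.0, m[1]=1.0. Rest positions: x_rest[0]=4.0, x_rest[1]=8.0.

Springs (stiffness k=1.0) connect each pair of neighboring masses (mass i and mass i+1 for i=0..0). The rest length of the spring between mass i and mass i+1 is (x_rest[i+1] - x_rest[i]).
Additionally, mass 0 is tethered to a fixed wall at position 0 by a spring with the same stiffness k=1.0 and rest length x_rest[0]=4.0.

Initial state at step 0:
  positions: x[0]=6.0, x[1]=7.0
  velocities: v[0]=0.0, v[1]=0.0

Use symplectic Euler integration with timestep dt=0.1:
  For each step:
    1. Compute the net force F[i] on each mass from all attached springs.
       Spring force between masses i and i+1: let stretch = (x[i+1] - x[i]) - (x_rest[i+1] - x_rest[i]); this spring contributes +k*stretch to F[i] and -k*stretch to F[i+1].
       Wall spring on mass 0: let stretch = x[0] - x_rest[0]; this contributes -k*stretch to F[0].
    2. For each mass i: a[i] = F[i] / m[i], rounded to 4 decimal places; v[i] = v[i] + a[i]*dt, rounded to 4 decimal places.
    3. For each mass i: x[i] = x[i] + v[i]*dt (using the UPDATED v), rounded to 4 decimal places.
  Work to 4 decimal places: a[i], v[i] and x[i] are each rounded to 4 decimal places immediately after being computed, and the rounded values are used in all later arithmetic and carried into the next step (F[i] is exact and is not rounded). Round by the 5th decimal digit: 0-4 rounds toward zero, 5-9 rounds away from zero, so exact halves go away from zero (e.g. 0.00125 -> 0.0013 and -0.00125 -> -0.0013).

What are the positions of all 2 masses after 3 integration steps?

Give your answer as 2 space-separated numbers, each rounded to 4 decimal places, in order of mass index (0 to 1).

Step 0: x=[6.0000 7.0000] v=[0.0000 0.0000]
Step 1: x=[5.9500 7.0300] v=[-0.5000 0.3000]
Step 2: x=[5.8513 7.0892] v=[-0.9870 0.5920]
Step 3: x=[5.7065 7.1760] v=[-1.4483 0.8682]

Answer: 5.7065 7.1760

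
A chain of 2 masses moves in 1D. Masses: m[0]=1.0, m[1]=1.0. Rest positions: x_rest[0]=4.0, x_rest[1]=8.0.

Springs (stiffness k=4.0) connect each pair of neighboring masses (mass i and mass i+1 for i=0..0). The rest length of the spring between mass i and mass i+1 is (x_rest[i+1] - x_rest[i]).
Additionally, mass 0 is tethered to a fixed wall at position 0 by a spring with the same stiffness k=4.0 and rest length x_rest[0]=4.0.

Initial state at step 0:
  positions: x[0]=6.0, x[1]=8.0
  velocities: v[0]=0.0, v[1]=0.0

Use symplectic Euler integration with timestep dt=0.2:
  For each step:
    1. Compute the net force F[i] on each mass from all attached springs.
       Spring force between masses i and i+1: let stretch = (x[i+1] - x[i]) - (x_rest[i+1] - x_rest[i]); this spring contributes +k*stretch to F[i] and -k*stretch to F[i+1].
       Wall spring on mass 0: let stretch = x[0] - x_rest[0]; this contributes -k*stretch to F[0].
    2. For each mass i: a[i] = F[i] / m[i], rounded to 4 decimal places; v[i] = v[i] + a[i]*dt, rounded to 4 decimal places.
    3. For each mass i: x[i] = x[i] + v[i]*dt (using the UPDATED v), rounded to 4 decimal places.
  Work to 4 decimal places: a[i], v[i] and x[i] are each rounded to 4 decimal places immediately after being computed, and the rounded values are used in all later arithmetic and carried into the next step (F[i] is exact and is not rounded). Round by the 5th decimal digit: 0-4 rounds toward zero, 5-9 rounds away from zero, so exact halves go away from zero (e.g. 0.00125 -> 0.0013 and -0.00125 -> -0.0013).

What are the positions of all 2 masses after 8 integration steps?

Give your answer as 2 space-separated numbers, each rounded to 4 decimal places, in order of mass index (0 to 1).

Answer: 4.9038 6.8053

Derivation:
Step 0: x=[6.0000 8.0000] v=[0.0000 0.0000]
Step 1: x=[5.3600 8.3200] v=[-3.2000 1.6000]
Step 2: x=[4.3360 8.8064] v=[-5.1200 2.4320]
Step 3: x=[3.3335 9.2175] v=[-5.0125 2.0557]
Step 4: x=[2.7391 9.3272] v=[-2.9721 0.5485]
Step 5: x=[2.7605 9.0228] v=[0.1071 -1.5220]
Step 6: x=[3.3422 8.3564] v=[2.9085 -3.3318]
Step 7: x=[4.1914 7.5278] v=[4.2461 -4.1432]
Step 8: x=[4.9038 6.8053] v=[3.5621 -3.6123]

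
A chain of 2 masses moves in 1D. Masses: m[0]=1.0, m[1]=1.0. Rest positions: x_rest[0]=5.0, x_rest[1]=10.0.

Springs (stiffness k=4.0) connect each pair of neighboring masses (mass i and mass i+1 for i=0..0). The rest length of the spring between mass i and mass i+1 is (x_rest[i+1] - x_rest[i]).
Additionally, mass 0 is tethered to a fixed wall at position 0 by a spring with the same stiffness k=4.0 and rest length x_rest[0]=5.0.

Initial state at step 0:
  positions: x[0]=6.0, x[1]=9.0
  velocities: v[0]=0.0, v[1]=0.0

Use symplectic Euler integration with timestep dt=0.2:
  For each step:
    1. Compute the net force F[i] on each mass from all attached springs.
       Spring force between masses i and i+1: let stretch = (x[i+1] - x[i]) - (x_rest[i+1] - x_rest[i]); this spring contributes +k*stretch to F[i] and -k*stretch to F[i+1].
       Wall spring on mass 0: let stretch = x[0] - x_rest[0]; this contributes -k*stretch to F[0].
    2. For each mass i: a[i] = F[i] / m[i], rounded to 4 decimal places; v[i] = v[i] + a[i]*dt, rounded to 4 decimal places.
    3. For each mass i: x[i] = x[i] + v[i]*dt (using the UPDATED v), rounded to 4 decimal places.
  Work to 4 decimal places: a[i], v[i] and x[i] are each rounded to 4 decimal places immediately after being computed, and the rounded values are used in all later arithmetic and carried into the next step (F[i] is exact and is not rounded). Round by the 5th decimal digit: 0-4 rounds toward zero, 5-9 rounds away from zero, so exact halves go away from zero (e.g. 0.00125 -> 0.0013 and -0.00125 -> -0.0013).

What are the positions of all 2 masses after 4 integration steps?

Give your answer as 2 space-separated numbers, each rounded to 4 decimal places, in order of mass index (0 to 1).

Step 0: x=[6.0000 9.0000] v=[0.0000 0.0000]
Step 1: x=[5.5200 9.3200] v=[-2.4000 1.6000]
Step 2: x=[4.7648 9.8320] v=[-3.7760 2.5600]
Step 3: x=[4.0580 10.3332] v=[-3.5341 2.5062]
Step 4: x=[3.7059 10.6304] v=[-1.7603 1.4860]

Answer: 3.7059 10.6304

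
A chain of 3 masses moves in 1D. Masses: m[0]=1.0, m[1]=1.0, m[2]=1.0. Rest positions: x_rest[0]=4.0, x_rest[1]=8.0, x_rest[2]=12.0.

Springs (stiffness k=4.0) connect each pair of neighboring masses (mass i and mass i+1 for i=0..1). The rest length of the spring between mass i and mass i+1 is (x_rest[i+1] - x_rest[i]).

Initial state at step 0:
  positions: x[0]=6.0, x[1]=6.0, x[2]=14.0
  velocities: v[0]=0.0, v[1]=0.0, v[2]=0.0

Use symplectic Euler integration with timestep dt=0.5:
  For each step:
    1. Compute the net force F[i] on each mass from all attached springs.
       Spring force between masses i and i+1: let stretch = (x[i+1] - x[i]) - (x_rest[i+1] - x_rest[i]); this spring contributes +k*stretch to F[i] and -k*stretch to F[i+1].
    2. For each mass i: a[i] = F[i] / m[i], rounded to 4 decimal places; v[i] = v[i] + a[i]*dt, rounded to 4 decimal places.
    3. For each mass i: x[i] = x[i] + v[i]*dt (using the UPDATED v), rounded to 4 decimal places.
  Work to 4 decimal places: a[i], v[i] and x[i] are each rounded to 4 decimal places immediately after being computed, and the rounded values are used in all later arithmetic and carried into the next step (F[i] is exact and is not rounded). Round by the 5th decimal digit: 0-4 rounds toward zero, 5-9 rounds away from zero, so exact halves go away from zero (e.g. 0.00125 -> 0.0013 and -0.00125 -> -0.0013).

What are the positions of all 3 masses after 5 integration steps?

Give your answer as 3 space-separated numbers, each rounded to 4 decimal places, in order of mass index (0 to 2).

Step 0: x=[6.0000 6.0000 14.0000] v=[0.0000 0.0000 0.0000]
Step 1: x=[2.0000 14.0000 10.0000] v=[-8.0000 16.0000 -8.0000]
Step 2: x=[6.0000 6.0000 14.0000] v=[8.0000 -16.0000 8.0000]
Step 3: x=[6.0000 6.0000 14.0000] v=[0.0000 0.0000 0.0000]
Step 4: x=[2.0000 14.0000 10.0000] v=[-8.0000 16.0000 -8.0000]
Step 5: x=[6.0000 6.0000 14.0000] v=[8.0000 -16.0000 8.0000]

Answer: 6.0000 6.0000 14.0000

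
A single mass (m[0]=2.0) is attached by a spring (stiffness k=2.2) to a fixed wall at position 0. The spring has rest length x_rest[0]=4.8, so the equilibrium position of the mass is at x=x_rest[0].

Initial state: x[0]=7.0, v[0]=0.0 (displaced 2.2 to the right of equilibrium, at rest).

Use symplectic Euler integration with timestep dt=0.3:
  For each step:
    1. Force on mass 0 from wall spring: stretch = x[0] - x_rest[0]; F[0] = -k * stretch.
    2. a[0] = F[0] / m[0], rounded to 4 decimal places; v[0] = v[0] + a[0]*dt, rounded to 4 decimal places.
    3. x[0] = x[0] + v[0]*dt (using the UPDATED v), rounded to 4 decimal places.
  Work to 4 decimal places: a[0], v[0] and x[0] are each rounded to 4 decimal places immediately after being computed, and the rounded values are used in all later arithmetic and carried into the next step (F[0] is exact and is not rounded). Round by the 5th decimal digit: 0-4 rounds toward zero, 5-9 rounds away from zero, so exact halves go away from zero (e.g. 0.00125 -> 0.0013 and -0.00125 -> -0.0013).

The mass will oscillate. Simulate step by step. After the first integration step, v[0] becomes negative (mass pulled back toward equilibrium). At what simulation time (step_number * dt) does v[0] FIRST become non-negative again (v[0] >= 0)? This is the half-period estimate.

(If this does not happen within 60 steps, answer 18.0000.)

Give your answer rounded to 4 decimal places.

Step 0: x=[7.0000] v=[0.0000]
Step 1: x=[6.7822] v=[-0.7260]
Step 2: x=[6.3682] v=[-1.3801]
Step 3: x=[5.7989] v=[-1.8976]
Step 4: x=[5.1307] v=[-2.2272]
Step 5: x=[4.4298] v=[-2.3363]
Step 6: x=[3.7656] v=[-2.2141]
Step 7: x=[3.2038] v=[-1.8728]
Step 8: x=[2.8000] v=[-1.3461]
Step 9: x=[2.5942] v=[-0.6861]
Step 10: x=[2.6067] v=[0.0418]
First v>=0 after going negative at step 10, time=3.0000

Answer: 3.0000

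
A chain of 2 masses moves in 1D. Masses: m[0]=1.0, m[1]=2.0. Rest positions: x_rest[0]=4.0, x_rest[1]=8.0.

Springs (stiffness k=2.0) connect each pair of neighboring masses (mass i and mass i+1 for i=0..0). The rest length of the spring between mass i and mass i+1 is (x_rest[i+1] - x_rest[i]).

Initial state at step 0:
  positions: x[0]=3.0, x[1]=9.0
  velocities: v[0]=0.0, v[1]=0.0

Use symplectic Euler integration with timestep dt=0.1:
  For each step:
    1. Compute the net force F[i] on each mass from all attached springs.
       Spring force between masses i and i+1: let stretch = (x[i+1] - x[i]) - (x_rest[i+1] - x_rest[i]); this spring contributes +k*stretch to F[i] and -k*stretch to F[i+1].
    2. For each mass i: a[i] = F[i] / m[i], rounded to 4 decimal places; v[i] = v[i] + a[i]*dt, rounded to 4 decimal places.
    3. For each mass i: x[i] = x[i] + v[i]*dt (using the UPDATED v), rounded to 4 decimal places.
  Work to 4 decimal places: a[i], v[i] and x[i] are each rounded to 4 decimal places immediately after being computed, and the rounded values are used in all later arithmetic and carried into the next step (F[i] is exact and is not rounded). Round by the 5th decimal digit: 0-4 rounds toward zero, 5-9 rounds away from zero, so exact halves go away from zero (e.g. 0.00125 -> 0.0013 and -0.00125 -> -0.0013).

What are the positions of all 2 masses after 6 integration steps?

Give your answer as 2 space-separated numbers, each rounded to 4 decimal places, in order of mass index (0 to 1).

Step 0: x=[3.0000 9.0000] v=[0.0000 0.0000]
Step 1: x=[3.0400 8.9800] v=[0.4000 -0.2000]
Step 2: x=[3.1188 8.9406] v=[0.7880 -0.3940]
Step 3: x=[3.2340 8.8830] v=[1.1524 -0.5762]
Step 4: x=[3.3822 8.8089] v=[1.4822 -0.7411]
Step 5: x=[3.5590 8.7205] v=[1.7675 -0.8838]
Step 6: x=[3.7590 8.6205] v=[1.9998 -1.0000]

Answer: 3.7590 8.6205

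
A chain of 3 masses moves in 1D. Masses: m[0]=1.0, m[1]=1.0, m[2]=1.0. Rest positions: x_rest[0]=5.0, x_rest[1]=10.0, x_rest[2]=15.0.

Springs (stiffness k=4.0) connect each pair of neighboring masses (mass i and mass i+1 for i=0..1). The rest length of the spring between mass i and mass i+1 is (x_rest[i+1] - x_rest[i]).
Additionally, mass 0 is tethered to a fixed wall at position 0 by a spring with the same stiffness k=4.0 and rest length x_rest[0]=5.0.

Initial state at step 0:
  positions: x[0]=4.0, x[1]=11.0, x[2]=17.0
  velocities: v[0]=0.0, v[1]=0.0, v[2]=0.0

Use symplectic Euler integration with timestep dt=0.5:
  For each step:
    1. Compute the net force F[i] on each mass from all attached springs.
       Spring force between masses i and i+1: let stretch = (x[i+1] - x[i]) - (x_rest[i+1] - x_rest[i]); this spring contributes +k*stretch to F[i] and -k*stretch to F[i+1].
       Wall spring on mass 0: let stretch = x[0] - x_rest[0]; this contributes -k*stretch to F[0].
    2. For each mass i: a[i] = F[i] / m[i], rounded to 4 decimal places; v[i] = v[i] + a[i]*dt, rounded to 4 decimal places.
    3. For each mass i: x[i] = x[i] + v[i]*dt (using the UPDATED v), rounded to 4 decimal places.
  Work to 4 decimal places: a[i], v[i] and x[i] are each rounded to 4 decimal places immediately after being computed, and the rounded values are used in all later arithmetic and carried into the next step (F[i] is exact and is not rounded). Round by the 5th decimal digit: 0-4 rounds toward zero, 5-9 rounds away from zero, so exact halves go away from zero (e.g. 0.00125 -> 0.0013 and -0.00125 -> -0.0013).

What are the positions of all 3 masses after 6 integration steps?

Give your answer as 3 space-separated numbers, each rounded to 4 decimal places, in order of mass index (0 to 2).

Step 0: x=[4.0000 11.0000 17.0000] v=[0.0000 0.0000 0.0000]
Step 1: x=[7.0000 10.0000 16.0000] v=[6.0000 -2.0000 -2.0000]
Step 2: x=[6.0000 12.0000 14.0000] v=[-2.0000 4.0000 -4.0000]
Step 3: x=[5.0000 10.0000 15.0000] v=[-2.0000 -4.0000 2.0000]
Step 4: x=[4.0000 8.0000 16.0000] v=[-2.0000 -4.0000 2.0000]
Step 5: x=[3.0000 10.0000 14.0000] v=[-2.0000 4.0000 -4.0000]
Step 6: x=[6.0000 9.0000 13.0000] v=[6.0000 -2.0000 -2.0000]

Answer: 6.0000 9.0000 13.0000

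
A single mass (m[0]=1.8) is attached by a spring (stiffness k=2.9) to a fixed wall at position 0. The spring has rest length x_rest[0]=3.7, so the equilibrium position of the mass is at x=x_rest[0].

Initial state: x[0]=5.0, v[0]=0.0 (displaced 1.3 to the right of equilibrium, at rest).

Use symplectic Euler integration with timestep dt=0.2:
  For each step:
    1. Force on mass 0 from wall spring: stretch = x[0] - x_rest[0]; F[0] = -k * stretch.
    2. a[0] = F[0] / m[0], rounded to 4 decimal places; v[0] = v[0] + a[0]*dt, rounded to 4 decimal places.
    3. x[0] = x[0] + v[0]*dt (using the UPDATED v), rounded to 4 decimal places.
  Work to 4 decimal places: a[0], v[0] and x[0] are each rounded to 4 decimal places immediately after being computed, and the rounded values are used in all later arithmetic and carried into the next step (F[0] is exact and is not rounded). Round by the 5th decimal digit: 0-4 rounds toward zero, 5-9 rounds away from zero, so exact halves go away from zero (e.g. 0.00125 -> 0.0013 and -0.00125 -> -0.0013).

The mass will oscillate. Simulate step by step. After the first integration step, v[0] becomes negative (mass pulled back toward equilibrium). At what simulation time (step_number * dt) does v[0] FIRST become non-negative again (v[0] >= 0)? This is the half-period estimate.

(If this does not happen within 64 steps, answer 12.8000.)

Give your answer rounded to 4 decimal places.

Answer: 2.6000

Derivation:
Step 0: x=[5.0000] v=[0.0000]
Step 1: x=[4.9162] v=[-0.4189]
Step 2: x=[4.7540] v=[-0.8108]
Step 3: x=[4.5239] v=[-1.1504]
Step 4: x=[4.2407] v=[-1.4159]
Step 5: x=[3.9227] v=[-1.5901]
Step 6: x=[3.5903] v=[-1.6619]
Step 7: x=[3.2650] v=[-1.6266]
Step 8: x=[2.9677] v=[-1.4864]
Step 9: x=[2.7176] v=[-1.2504]
Step 10: x=[2.5308] v=[-0.9338]
Step 11: x=[2.4194] v=[-0.5571]
Step 12: x=[2.3905] v=[-0.1445]
Step 13: x=[2.4460] v=[0.2775]
First v>=0 after going negative at step 13, time=2.6000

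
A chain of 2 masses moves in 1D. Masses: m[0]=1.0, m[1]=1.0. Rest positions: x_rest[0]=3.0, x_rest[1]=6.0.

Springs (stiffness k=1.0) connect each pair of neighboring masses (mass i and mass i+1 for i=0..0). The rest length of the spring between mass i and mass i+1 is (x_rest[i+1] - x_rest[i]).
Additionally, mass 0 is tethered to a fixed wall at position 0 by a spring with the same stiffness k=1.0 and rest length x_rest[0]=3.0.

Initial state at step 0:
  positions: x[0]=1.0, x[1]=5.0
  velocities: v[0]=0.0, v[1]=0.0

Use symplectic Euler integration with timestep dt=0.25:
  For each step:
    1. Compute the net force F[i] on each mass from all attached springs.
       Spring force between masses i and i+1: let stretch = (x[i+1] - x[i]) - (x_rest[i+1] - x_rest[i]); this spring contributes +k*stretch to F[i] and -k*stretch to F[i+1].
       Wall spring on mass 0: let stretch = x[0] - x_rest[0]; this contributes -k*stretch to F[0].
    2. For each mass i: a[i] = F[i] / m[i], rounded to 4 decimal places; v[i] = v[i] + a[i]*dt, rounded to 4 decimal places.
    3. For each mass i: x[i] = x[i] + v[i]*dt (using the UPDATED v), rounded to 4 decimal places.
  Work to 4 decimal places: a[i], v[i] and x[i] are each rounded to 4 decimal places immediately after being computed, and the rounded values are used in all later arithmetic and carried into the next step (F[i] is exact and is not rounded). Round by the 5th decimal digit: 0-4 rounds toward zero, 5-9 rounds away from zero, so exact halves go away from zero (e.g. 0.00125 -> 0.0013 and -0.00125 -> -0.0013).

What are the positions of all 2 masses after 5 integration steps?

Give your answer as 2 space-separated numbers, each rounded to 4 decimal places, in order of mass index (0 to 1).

Answer: 2.9722 4.5381

Derivation:
Step 0: x=[1.0000 5.0000] v=[0.0000 0.0000]
Step 1: x=[1.1875 4.9375] v=[0.7500 -0.2500]
Step 2: x=[1.5352 4.8281] v=[1.3906 -0.4375]
Step 3: x=[1.9927 4.7004] v=[1.8300 -0.5107]
Step 4: x=[2.4949 4.5910] v=[2.0088 -0.4376]
Step 5: x=[2.9722 4.5381] v=[1.9091 -0.2116]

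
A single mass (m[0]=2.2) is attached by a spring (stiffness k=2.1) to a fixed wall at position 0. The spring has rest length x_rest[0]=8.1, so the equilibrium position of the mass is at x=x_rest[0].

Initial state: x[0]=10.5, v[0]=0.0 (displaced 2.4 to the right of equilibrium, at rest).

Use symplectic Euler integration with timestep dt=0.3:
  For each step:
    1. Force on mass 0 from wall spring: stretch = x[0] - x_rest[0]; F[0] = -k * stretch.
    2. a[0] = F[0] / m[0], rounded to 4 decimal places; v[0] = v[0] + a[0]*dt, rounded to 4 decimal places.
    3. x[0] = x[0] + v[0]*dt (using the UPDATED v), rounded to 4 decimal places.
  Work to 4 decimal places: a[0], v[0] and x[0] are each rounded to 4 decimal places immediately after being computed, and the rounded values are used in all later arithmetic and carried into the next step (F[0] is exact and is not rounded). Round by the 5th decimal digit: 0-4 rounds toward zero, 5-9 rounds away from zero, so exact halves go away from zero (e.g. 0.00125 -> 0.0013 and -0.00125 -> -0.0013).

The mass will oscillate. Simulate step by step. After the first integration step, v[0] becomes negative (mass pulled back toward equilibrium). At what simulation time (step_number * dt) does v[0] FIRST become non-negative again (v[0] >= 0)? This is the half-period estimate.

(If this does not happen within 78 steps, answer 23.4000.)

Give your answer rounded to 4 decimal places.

Answer: 3.3000

Derivation:
Step 0: x=[10.5000] v=[0.0000]
Step 1: x=[10.2938] v=[-0.6873]
Step 2: x=[9.8992] v=[-1.3155]
Step 3: x=[9.3500] v=[-1.8307]
Step 4: x=[8.6934] v=[-2.1887]
Step 5: x=[7.9858] v=[-2.3586]
Step 6: x=[7.2880] v=[-2.3259]
Step 7: x=[6.6600] v=[-2.0934]
Step 8: x=[6.1557] v=[-1.6811]
Step 9: x=[5.8184] v=[-1.1243]
Step 10: x=[5.6771] v=[-0.4709]
Step 11: x=[5.7440] v=[0.2229]
First v>=0 after going negative at step 11, time=3.3000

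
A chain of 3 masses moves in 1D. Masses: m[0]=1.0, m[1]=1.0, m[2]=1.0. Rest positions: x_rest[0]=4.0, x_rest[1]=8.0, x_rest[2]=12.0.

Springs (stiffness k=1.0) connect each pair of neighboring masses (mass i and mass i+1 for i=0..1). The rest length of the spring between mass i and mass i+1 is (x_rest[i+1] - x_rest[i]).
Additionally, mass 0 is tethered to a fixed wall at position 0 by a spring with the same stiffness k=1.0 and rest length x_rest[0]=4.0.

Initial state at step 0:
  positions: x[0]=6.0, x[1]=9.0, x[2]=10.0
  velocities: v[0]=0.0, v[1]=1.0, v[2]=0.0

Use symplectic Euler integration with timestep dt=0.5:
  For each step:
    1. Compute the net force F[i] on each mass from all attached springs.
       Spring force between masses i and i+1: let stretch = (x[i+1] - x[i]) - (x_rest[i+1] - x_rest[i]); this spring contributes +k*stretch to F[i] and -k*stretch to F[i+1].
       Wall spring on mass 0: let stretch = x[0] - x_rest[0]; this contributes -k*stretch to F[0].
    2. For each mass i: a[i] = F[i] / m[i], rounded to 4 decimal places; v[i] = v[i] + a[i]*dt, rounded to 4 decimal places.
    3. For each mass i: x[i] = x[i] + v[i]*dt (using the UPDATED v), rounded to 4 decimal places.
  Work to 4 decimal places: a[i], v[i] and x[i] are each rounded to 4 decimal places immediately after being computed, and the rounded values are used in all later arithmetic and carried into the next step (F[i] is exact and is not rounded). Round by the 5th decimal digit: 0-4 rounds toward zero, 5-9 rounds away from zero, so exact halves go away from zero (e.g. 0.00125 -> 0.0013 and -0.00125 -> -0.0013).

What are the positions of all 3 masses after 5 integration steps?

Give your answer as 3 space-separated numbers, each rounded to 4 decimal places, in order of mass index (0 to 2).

Step 0: x=[6.0000 9.0000 10.0000] v=[0.0000 1.0000 0.0000]
Step 1: x=[5.2500 9.0000 10.7500] v=[-1.5000 0.0000 1.5000]
Step 2: x=[4.1250 8.5000 12.0625] v=[-2.2500 -1.0000 2.6250]
Step 3: x=[3.0625 7.7969 13.4844] v=[-2.1250 -1.4063 2.8438]
Step 4: x=[2.4180 7.3320 14.4845] v=[-1.2891 -0.9298 2.0001]
Step 5: x=[2.3975 7.4268 14.6965] v=[-0.0411 0.1895 0.4239]

Answer: 2.3975 7.4268 14.6965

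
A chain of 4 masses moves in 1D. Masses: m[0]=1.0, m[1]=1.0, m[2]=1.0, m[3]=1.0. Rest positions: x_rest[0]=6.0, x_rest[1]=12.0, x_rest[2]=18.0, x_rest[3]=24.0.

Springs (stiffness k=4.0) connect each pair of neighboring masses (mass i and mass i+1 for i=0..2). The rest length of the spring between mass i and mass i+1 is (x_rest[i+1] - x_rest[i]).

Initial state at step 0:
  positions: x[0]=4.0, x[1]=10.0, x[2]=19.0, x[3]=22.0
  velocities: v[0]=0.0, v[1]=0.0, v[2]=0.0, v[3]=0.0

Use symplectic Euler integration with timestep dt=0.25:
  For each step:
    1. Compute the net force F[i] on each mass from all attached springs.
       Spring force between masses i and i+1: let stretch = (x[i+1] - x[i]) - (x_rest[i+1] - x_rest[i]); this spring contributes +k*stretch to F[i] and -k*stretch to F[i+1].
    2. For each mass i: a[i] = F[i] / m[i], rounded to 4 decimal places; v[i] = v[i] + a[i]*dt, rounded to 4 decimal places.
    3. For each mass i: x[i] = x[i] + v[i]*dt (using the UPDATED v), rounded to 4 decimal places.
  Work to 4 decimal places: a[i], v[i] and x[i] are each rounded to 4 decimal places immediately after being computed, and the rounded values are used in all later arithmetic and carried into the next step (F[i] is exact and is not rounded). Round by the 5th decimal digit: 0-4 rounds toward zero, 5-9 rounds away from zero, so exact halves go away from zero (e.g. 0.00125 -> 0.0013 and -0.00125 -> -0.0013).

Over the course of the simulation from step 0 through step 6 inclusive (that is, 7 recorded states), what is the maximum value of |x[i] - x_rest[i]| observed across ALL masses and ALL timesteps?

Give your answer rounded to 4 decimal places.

Step 0: x=[4.0000 10.0000 19.0000 22.0000] v=[0.0000 0.0000 0.0000 0.0000]
Step 1: x=[4.0000 10.7500 17.5000 22.7500] v=[0.0000 3.0000 -6.0000 3.0000]
Step 2: x=[4.1875 11.5000 15.6250 23.6875] v=[0.7500 3.0000 -7.5000 3.7500]
Step 3: x=[4.7031 11.4531 14.7344 24.1094] v=[2.0625 -0.1875 -3.5625 1.6875]
Step 4: x=[5.4062 10.5391 15.3672 23.6875] v=[2.8125 -3.6562 2.5312 -1.6875]
Step 5: x=[5.8926 9.5489 16.8731 22.6856] v=[1.9454 -3.9610 6.0234 -4.0078]
Step 6: x=[5.7930 9.4756 18.0010 21.7305] v=[-0.3983 -0.2931 4.5117 -3.8203]
Max displacement = 3.2656

Answer: 3.2656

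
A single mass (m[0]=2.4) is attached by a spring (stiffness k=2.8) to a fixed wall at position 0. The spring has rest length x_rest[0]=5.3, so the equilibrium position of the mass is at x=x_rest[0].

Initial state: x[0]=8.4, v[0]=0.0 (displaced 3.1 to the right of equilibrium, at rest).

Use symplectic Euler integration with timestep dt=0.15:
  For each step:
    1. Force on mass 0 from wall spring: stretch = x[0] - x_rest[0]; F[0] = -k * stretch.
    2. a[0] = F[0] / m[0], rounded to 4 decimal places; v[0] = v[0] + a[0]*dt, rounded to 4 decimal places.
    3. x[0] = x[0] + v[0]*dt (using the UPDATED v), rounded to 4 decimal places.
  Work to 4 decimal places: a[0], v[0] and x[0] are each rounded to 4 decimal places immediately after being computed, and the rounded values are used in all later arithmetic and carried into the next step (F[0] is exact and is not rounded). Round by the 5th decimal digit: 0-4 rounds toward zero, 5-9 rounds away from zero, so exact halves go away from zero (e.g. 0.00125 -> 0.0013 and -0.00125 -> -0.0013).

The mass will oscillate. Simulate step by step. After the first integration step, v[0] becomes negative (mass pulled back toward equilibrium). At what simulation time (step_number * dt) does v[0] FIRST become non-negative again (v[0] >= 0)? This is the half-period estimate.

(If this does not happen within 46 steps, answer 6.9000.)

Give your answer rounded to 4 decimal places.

Step 0: x=[8.4000] v=[0.0000]
Step 1: x=[8.3186] v=[-0.5425]
Step 2: x=[8.1580] v=[-1.0708]
Step 3: x=[7.9224] v=[-1.5709]
Step 4: x=[7.6179] v=[-2.0298]
Step 5: x=[7.2526] v=[-2.4354]
Step 6: x=[6.8360] v=[-2.7771]
Step 7: x=[6.3791] v=[-3.0459]
Step 8: x=[5.8939] v=[-3.2348]
Step 9: x=[5.3931] v=[-3.3387]
Step 10: x=[4.8899] v=[-3.3550]
Step 11: x=[4.3974] v=[-3.2832]
Step 12: x=[3.9286] v=[-3.1253]
Step 13: x=[3.4958] v=[-2.8853]
Step 14: x=[3.1104] v=[-2.5696]
Step 15: x=[2.7824] v=[-2.1864]
Step 16: x=[2.5205] v=[-1.7458]
Step 17: x=[2.3316] v=[-1.2594]
Step 18: x=[2.2206] v=[-0.7399]
Step 19: x=[2.1905] v=[-0.2010]
Step 20: x=[2.2420] v=[0.3432]
First v>=0 after going negative at step 20, time=3.0000

Answer: 3.0000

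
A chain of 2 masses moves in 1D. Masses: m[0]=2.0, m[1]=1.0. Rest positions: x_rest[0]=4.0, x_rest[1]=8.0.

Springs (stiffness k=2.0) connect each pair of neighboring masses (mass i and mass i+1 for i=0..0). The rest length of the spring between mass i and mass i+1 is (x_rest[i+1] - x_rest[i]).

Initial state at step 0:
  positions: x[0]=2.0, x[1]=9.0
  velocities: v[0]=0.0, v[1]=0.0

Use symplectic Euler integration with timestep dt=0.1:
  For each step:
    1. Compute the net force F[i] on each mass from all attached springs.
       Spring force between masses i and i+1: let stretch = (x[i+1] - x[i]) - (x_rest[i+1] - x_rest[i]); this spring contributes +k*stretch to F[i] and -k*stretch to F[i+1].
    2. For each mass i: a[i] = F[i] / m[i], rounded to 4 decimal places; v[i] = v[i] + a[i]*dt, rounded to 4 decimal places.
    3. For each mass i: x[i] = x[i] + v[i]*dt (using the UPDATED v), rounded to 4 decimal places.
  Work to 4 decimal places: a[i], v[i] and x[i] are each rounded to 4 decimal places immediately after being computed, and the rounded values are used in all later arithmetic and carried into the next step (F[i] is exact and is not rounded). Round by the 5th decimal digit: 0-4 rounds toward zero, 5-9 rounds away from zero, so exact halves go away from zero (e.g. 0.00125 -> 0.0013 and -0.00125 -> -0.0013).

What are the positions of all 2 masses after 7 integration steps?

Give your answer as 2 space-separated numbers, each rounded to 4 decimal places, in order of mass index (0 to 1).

Step 0: x=[2.0000 9.0000] v=[0.0000 0.0000]
Step 1: x=[2.0300 8.9400] v=[0.3000 -0.6000]
Step 2: x=[2.0891 8.8218] v=[0.5910 -1.1820]
Step 3: x=[2.1755 8.6490] v=[0.8643 -1.7285]
Step 4: x=[2.2867 8.4267] v=[1.1117 -2.2232]
Step 5: x=[2.4193 8.1616] v=[1.3257 -2.6512]
Step 6: x=[2.5693 7.8616] v=[1.4999 -2.9997]
Step 7: x=[2.7322 7.5358] v=[1.6291 -3.2582]

Answer: 2.7322 7.5358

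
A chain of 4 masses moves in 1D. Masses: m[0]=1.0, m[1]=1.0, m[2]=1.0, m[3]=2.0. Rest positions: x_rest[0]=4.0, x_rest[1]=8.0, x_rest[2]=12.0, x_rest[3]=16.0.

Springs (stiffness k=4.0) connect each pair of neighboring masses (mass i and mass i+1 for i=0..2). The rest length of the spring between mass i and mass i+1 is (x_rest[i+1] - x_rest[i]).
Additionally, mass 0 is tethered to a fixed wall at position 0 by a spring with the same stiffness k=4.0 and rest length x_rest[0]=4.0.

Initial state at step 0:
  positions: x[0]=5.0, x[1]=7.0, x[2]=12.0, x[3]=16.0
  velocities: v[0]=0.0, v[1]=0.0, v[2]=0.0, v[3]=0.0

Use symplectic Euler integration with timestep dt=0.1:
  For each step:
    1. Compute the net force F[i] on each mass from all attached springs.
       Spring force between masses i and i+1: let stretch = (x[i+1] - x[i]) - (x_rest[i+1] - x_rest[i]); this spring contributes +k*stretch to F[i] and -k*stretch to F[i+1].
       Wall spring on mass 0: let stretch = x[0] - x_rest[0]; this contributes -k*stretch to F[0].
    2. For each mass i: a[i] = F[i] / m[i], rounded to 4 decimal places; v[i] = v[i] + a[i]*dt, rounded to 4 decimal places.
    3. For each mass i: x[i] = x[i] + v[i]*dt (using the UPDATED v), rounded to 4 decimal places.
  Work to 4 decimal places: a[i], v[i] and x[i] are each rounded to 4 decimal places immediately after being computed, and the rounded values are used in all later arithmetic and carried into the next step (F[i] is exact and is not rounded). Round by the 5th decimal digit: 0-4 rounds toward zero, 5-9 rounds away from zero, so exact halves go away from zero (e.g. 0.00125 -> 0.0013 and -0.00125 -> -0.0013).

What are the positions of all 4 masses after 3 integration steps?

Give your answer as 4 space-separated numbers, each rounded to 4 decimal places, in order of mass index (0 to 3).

Answer: 4.3502 7.6422 11.7987 15.9962

Derivation:
Step 0: x=[5.0000 7.0000 12.0000 16.0000] v=[0.0000 0.0000 0.0000 0.0000]
Step 1: x=[4.8800 7.1200 11.9600 16.0000] v=[-1.2000 1.2000 -0.4000 0.0000]
Step 2: x=[4.6544 7.3440 11.8880 15.9992] v=[-2.2560 2.2400 -0.7200 -0.0080]
Step 3: x=[4.3502 7.6422 11.7987 15.9962] v=[-3.0419 2.9818 -0.8931 -0.0302]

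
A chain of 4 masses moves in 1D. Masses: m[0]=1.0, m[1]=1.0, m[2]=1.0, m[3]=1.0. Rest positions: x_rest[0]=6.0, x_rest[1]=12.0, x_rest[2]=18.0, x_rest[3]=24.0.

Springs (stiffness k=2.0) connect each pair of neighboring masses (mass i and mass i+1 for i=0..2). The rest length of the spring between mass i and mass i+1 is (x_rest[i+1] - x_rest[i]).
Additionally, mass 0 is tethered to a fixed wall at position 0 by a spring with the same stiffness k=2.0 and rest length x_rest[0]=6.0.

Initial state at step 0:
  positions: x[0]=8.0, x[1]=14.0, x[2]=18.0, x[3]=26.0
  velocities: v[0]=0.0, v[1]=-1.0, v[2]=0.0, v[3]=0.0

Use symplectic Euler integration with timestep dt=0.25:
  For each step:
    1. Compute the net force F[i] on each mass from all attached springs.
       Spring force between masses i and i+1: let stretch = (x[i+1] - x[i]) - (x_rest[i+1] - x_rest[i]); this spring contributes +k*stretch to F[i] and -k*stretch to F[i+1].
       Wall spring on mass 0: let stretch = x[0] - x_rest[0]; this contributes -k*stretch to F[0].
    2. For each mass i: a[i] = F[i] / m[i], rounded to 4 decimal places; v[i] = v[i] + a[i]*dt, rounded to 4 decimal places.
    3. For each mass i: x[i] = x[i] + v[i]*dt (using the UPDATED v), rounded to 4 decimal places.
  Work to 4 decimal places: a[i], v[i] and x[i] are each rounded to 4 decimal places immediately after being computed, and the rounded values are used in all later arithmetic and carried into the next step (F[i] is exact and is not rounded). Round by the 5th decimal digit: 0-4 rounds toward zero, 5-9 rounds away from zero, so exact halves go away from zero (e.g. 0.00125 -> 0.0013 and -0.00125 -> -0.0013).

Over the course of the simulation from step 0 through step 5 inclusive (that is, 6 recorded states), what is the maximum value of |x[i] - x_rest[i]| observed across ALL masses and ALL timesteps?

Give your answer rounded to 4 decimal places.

Answer: 2.4264

Derivation:
Step 0: x=[8.0000 14.0000 18.0000 26.0000] v=[0.0000 -1.0000 0.0000 0.0000]
Step 1: x=[7.7500 13.5000 18.5000 25.7500] v=[-1.0000 -2.0000 2.0000 -1.0000]
Step 2: x=[7.2500 12.9063 19.2813 25.3438] v=[-2.0000 -2.3750 3.1250 -1.6250]
Step 3: x=[6.5508 12.4024 20.0235 24.9297] v=[-2.7969 -2.0157 2.9688 -1.6563]
Step 4: x=[5.7642 12.1197 20.4264 24.6524] v=[-3.1465 -1.1310 1.6114 -1.1094]
Step 5: x=[5.0515 12.0809 20.3192 24.5968] v=[-2.8509 -0.1554 -0.4290 -0.2224]
Max displacement = 2.4264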